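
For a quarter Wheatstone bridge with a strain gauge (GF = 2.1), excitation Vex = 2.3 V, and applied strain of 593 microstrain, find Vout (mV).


Quarter bridge output: Vout = (GF * epsilon * Vex) / 4.
Vout = (2.1 * 593e-6 * 2.3) / 4
Vout = 0.00286419 / 4 V
Vout = 0.00071605 V = 0.716 mV

0.716 mV


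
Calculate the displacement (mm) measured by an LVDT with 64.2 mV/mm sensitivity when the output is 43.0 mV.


Displacement = Vout / sensitivity.
d = 43.0 / 64.2
d = 0.67 mm

0.67 mm


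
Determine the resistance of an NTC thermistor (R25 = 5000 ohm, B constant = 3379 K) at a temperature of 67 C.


NTC thermistor equation: Rt = R25 * exp(B * (1/T - 1/T25)).
T in Kelvin: 340.15 K, T25 = 298.15 K
1/T - 1/T25 = 1/340.15 - 1/298.15 = -0.00041414
B * (1/T - 1/T25) = 3379 * -0.00041414 = -1.3994
Rt = 5000 * exp(-1.3994) = 1233.8 ohm

1233.8 ohm


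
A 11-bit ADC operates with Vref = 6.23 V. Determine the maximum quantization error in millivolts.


The maximum quantization error is +/- LSB/2.
LSB = Vref / 2^n = 6.23 / 2048 = 0.00304199 V
Max error = LSB / 2 = 0.00304199 / 2 = 0.001521 V
Max error = 1.521 mV

1.521 mV


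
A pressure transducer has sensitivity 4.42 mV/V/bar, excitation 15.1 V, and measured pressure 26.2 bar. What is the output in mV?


Output = sensitivity * Vex * P.
Vout = 4.42 * 15.1 * 26.2
Vout = 66.742 * 26.2
Vout = 1748.64 mV

1748.64 mV


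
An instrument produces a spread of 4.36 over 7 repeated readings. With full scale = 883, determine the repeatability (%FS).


Repeatability = (spread / full scale) * 100%.
R = (4.36 / 883) * 100
R = 0.494 %FS

0.494 %FS


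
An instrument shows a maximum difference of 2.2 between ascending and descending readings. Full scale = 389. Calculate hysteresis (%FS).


Hysteresis = (max difference / full scale) * 100%.
H = (2.2 / 389) * 100
H = 0.566 %FS

0.566 %FS


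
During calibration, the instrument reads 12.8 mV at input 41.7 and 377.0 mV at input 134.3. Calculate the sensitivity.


Sensitivity = (y2 - y1) / (x2 - x1).
S = (377.0 - 12.8) / (134.3 - 41.7)
S = 364.2 / 92.6
S = 3.933 mV/unit

3.933 mV/unit


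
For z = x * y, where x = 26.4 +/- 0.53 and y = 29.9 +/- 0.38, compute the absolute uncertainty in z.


For a product z = x*y, the relative uncertainty is:
uz/z = sqrt((ux/x)^2 + (uy/y)^2)
Relative uncertainties: ux/x = 0.53/26.4 = 0.020076
uy/y = 0.38/29.9 = 0.012709
z = 26.4 * 29.9 = 789.4
uz = 789.4 * sqrt(0.020076^2 + 0.012709^2) = 18.755

18.755


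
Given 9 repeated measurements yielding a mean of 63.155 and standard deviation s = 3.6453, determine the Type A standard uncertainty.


The standard uncertainty for Type A evaluation is u = s / sqrt(n).
u = 3.6453 / sqrt(9)
u = 3.6453 / 3.0
u = 1.2151

1.2151


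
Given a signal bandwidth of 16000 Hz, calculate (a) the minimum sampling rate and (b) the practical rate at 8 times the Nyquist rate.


By Nyquist theorem, fs_min = 2 * fmax.
fs_min = 2 * 16000 = 32000 Hz
Practical rate = 8 * fs_min = 8 * 32000 = 256000 Hz

fs_min = 32000 Hz, fs_practical = 256000 Hz


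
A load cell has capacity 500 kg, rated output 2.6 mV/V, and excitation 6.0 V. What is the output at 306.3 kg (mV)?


Vout = rated_output * Vex * (load / capacity).
Vout = 2.6 * 6.0 * (306.3 / 500)
Vout = 2.6 * 6.0 * 0.6126
Vout = 9.557 mV

9.557 mV


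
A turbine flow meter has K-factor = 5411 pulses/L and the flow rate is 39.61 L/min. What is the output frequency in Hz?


Frequency = K * Q / 60 (converting L/min to L/s).
f = 5411 * 39.61 / 60
f = 214329.71 / 60
f = 3572.16 Hz

3572.16 Hz


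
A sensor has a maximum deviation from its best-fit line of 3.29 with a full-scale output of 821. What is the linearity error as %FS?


Linearity error = (max deviation / full scale) * 100%.
Linearity = (3.29 / 821) * 100
Linearity = 0.401 %FS

0.401 %FS


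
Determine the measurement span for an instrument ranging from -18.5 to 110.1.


Span = upper range - lower range.
Span = 110.1 - (-18.5)
Span = 128.6

128.6


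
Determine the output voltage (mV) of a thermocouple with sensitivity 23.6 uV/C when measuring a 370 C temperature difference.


The thermocouple output V = sensitivity * dT.
V = 23.6 uV/C * 370 C
V = 8732.0 uV
V = 8.732 mV

8.732 mV


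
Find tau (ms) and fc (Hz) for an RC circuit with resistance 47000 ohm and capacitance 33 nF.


Time constant: tau = R * C.
tau = 47000 * 3.30e-08 = 0.001551 s
tau = 1.551 ms
Cutoff frequency: fc = 1 / (2*pi*R*C).
fc = 1 / (2*pi*0.001551) = 102.61 Hz

tau = 1.551 ms, fc = 102.61 Hz


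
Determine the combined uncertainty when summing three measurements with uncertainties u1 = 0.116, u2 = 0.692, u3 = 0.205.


For a sum of independent quantities, uc = sqrt(u1^2 + u2^2 + u3^2).
uc = sqrt(0.116^2 + 0.692^2 + 0.205^2)
uc = sqrt(0.013456 + 0.478864 + 0.042025)
uc = 0.731

0.731


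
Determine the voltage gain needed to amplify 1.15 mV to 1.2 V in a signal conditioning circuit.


Gain = Vout / Vin (converting to same units).
G = 1.2 V / 1.15 mV
G = 1200.0 mV / 1.15 mV
G = 1043.48

1043.48


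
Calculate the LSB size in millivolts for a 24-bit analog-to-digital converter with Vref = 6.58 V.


The resolution (LSB) of an ADC is Vref / 2^n.
LSB = 6.58 / 2^24
LSB = 6.58 / 16777216
LSB = 3.9e-07 V = 0.0003922 mV

0.0003922 mV


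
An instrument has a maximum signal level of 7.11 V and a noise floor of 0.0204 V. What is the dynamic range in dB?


Dynamic range = 20 * log10(Vmax / Vnoise).
DR = 20 * log10(7.11 / 0.0204)
DR = 20 * log10(348.53)
DR = 50.84 dB

50.84 dB


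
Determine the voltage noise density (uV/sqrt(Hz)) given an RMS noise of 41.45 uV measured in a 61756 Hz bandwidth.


Noise spectral density = Vrms / sqrt(BW).
NSD = 41.45 / sqrt(61756)
NSD = 41.45 / 248.5075
NSD = 0.1668 uV/sqrt(Hz)

0.1668 uV/sqrt(Hz)


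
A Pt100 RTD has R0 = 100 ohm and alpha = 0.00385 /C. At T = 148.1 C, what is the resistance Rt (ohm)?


The RTD equation: Rt = R0 * (1 + alpha * T).
Rt = 100 * (1 + 0.00385 * 148.1)
Rt = 100 * (1 + 0.570185)
Rt = 100 * 1.570185
Rt = 157.018 ohm

157.018 ohm


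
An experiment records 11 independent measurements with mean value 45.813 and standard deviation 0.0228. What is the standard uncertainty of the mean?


The standard uncertainty for Type A evaluation is u = s / sqrt(n).
u = 0.0228 / sqrt(11)
u = 0.0228 / 3.3166
u = 0.0069

0.0069


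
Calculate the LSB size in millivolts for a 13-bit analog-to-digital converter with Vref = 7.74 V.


The resolution (LSB) of an ADC is Vref / 2^n.
LSB = 7.74 / 2^13
LSB = 7.74 / 8192
LSB = 0.00094482 V = 0.94482422 mV

0.94482422 mV


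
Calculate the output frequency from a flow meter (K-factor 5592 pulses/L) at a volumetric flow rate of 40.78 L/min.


Frequency = K * Q / 60 (converting L/min to L/s).
f = 5592 * 40.78 / 60
f = 228041.76 / 60
f = 3800.7 Hz

3800.7 Hz


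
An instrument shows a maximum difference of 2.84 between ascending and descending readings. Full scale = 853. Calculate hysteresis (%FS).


Hysteresis = (max difference / full scale) * 100%.
H = (2.84 / 853) * 100
H = 0.333 %FS

0.333 %FS


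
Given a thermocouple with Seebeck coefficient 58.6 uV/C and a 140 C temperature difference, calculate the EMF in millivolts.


The thermocouple output V = sensitivity * dT.
V = 58.6 uV/C * 140 C
V = 8204.0 uV
V = 8.204 mV

8.204 mV


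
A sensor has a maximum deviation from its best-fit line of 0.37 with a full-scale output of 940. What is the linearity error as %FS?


Linearity error = (max deviation / full scale) * 100%.
Linearity = (0.37 / 940) * 100
Linearity = 0.039 %FS

0.039 %FS


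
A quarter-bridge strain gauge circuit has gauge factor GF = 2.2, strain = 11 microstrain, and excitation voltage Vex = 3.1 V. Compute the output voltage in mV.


Quarter bridge output: Vout = (GF * epsilon * Vex) / 4.
Vout = (2.2 * 11e-6 * 3.1) / 4
Vout = 7.502e-05 / 4 V
Vout = 1.876e-05 V = 0.0188 mV

0.0188 mV


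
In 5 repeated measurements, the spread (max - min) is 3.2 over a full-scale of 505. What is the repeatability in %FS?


Repeatability = (spread / full scale) * 100%.
R = (3.2 / 505) * 100
R = 0.634 %FS

0.634 %FS


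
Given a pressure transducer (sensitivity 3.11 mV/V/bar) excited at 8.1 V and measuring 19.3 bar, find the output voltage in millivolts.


Output = sensitivity * Vex * P.
Vout = 3.11 * 8.1 * 19.3
Vout = 25.191 * 19.3
Vout = 486.19 mV

486.19 mV


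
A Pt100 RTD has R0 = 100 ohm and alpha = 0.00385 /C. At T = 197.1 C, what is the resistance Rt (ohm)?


The RTD equation: Rt = R0 * (1 + alpha * T).
Rt = 100 * (1 + 0.00385 * 197.1)
Rt = 100 * (1 + 0.758835)
Rt = 100 * 1.758835
Rt = 175.883 ohm

175.883 ohm


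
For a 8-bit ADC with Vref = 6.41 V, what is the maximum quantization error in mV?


The maximum quantization error is +/- LSB/2.
LSB = Vref / 2^n = 6.41 / 256 = 0.02503906 V
Max error = LSB / 2 = 0.02503906 / 2 = 0.01251953 V
Max error = 12.5195 mV

12.5195 mV


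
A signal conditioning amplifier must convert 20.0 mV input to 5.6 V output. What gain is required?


Gain = Vout / Vin (converting to same units).
G = 5.6 V / 20.0 mV
G = 5600.0 mV / 20.0 mV
G = 280.0

280.0


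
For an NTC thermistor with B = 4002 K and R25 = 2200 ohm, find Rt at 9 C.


NTC thermistor equation: Rt = R25 * exp(B * (1/T - 1/T25)).
T in Kelvin: 282.15 K, T25 = 298.15 K
1/T - 1/T25 = 1/282.15 - 1/298.15 = 0.0001902
B * (1/T - 1/T25) = 4002 * 0.0001902 = 0.7612
Rt = 2200 * exp(0.7612) = 4709.7 ohm

4709.7 ohm


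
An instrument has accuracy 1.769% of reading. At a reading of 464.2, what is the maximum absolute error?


Absolute error = (accuracy% / 100) * reading.
Error = (1.769 / 100) * 464.2
Error = 0.01769 * 464.2
Error = 8.2117

8.2117


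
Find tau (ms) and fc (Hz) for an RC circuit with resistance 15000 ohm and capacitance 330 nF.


Time constant: tau = R * C.
tau = 15000 * 3.30e-07 = 0.00495 s
tau = 4.95 ms
Cutoff frequency: fc = 1 / (2*pi*R*C).
fc = 1 / (2*pi*0.00495) = 32.15 Hz

tau = 4.95 ms, fc = 32.15 Hz


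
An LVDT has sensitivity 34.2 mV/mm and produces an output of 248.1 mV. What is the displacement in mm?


Displacement = Vout / sensitivity.
d = 248.1 / 34.2
d = 7.254 mm

7.254 mm


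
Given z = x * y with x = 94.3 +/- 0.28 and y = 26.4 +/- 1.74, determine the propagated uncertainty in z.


For a product z = x*y, the relative uncertainty is:
uz/z = sqrt((ux/x)^2 + (uy/y)^2)
Relative uncertainties: ux/x = 0.28/94.3 = 0.002969
uy/y = 1.74/26.4 = 0.065909
z = 94.3 * 26.4 = 2489.5
uz = 2489.5 * sqrt(0.002969^2 + 0.065909^2) = 164.248

164.248


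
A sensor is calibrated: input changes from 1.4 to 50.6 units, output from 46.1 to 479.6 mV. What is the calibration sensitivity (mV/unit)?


Sensitivity = (y2 - y1) / (x2 - x1).
S = (479.6 - 46.1) / (50.6 - 1.4)
S = 433.5 / 49.2
S = 8.811 mV/unit

8.811 mV/unit


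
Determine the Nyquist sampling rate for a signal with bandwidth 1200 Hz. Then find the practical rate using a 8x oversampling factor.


By Nyquist theorem, fs_min = 2 * fmax.
fs_min = 2 * 1200 = 2400 Hz
Practical rate = 8 * fs_min = 8 * 2400 = 19200 Hz

fs_min = 2400 Hz, fs_practical = 19200 Hz


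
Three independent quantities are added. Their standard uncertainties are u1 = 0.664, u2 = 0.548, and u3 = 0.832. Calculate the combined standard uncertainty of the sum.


For a sum of independent quantities, uc = sqrt(u1^2 + u2^2 + u3^2).
uc = sqrt(0.664^2 + 0.548^2 + 0.832^2)
uc = sqrt(0.440896 + 0.300304 + 0.692224)
uc = 1.1973

1.1973


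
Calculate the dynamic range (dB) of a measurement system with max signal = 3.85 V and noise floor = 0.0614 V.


Dynamic range = 20 * log10(Vmax / Vnoise).
DR = 20 * log10(3.85 / 0.0614)
DR = 20 * log10(62.7)
DR = 35.95 dB

35.95 dB


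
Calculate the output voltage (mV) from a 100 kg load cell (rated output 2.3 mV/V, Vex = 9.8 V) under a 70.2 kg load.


Vout = rated_output * Vex * (load / capacity).
Vout = 2.3 * 9.8 * (70.2 / 100)
Vout = 2.3 * 9.8 * 0.702
Vout = 15.823 mV

15.823 mV


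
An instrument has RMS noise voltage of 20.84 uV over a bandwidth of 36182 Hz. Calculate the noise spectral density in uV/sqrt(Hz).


Noise spectral density = Vrms / sqrt(BW).
NSD = 20.84 / sqrt(36182)
NSD = 20.84 / 190.2157
NSD = 0.1096 uV/sqrt(Hz)

0.1096 uV/sqrt(Hz)


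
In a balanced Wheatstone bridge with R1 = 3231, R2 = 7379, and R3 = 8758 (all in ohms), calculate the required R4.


At balance: R1*R4 = R2*R3, so R4 = R2*R3/R1.
R4 = 7379 * 8758 / 3231
R4 = 64625282 / 3231
R4 = 20001.63 ohm

20001.63 ohm


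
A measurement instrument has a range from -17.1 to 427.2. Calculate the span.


Span = upper range - lower range.
Span = 427.2 - (-17.1)
Span = 444.3

444.3


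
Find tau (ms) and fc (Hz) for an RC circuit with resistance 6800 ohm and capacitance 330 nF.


Time constant: tau = R * C.
tau = 6800 * 3.30e-07 = 0.002244 s
tau = 2.244 ms
Cutoff frequency: fc = 1 / (2*pi*R*C).
fc = 1 / (2*pi*0.002244) = 70.92 Hz

tau = 2.244 ms, fc = 70.92 Hz


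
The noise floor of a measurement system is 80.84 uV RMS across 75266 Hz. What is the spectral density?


Noise spectral density = Vrms / sqrt(BW).
NSD = 80.84 / sqrt(75266)
NSD = 80.84 / 274.3465
NSD = 0.2947 uV/sqrt(Hz)

0.2947 uV/sqrt(Hz)


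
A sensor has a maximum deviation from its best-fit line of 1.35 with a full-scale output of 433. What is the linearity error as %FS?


Linearity error = (max deviation / full scale) * 100%.
Linearity = (1.35 / 433) * 100
Linearity = 0.312 %FS

0.312 %FS


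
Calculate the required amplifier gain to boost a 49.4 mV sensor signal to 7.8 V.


Gain = Vout / Vin (converting to same units).
G = 7.8 V / 49.4 mV
G = 7800.0 mV / 49.4 mV
G = 157.89

157.89


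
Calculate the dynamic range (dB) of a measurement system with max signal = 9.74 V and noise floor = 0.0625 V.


Dynamic range = 20 * log10(Vmax / Vnoise).
DR = 20 * log10(9.74 / 0.0625)
DR = 20 * log10(155.84)
DR = 43.85 dB

43.85 dB


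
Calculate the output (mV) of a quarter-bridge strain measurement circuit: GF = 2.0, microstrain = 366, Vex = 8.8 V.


Quarter bridge output: Vout = (GF * epsilon * Vex) / 4.
Vout = (2.0 * 366e-6 * 8.8) / 4
Vout = 0.0064416 / 4 V
Vout = 0.0016104 V = 1.6104 mV

1.6104 mV


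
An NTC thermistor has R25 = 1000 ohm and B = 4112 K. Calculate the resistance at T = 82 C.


NTC thermistor equation: Rt = R25 * exp(B * (1/T - 1/T25)).
T in Kelvin: 355.15 K, T25 = 298.15 K
1/T - 1/T25 = 1/355.15 - 1/298.15 = -0.0005383
B * (1/T - 1/T25) = 4112 * -0.0005383 = -2.2135
Rt = 1000 * exp(-2.2135) = 109.3 ohm

109.3 ohm


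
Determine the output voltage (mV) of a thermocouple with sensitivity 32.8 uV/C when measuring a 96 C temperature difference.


The thermocouple output V = sensitivity * dT.
V = 32.8 uV/C * 96 C
V = 3148.8 uV
V = 3.149 mV

3.149 mV


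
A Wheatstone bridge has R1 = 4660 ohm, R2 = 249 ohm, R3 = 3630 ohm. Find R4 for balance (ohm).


At balance: R1*R4 = R2*R3, so R4 = R2*R3/R1.
R4 = 249 * 3630 / 4660
R4 = 903870 / 4660
R4 = 193.96 ohm

193.96 ohm


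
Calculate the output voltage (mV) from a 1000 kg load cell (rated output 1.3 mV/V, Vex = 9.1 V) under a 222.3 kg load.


Vout = rated_output * Vex * (load / capacity).
Vout = 1.3 * 9.1 * (222.3 / 1000)
Vout = 1.3 * 9.1 * 0.2223
Vout = 2.63 mV

2.63 mV


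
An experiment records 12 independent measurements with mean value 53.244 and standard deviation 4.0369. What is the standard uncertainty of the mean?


The standard uncertainty for Type A evaluation is u = s / sqrt(n).
u = 4.0369 / sqrt(12)
u = 4.0369 / 3.4641
u = 1.1654

1.1654


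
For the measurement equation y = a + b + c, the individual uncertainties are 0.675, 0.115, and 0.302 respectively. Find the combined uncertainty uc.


For a sum of independent quantities, uc = sqrt(u1^2 + u2^2 + u3^2).
uc = sqrt(0.675^2 + 0.115^2 + 0.302^2)
uc = sqrt(0.455625 + 0.013225 + 0.091204)
uc = 0.7484

0.7484


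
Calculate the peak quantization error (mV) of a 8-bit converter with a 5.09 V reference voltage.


The maximum quantization error is +/- LSB/2.
LSB = Vref / 2^n = 5.09 / 256 = 0.01988281 V
Max error = LSB / 2 = 0.01988281 / 2 = 0.00994141 V
Max error = 9.9414 mV

9.9414 mV


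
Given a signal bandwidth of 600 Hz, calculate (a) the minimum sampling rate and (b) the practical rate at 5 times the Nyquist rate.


By Nyquist theorem, fs_min = 2 * fmax.
fs_min = 2 * 600 = 1200 Hz
Practical rate = 5 * fs_min = 5 * 1200 = 6000 Hz

fs_min = 1200 Hz, fs_practical = 6000 Hz


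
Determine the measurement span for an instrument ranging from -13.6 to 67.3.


Span = upper range - lower range.
Span = 67.3 - (-13.6)
Span = 80.9

80.9


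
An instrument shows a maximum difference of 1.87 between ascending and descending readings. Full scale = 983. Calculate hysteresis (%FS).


Hysteresis = (max difference / full scale) * 100%.
H = (1.87 / 983) * 100
H = 0.19 %FS

0.19 %FS


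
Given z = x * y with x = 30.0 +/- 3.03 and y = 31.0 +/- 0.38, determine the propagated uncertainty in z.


For a product z = x*y, the relative uncertainty is:
uz/z = sqrt((ux/x)^2 + (uy/y)^2)
Relative uncertainties: ux/x = 3.03/30.0 = 0.101
uy/y = 0.38/31.0 = 0.012258
z = 30.0 * 31.0 = 930.0
uz = 930.0 * sqrt(0.101^2 + 0.012258^2) = 94.619

94.619


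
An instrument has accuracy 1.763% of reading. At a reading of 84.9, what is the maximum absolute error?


Absolute error = (accuracy% / 100) * reading.
Error = (1.763 / 100) * 84.9
Error = 0.01763 * 84.9
Error = 1.4968

1.4968


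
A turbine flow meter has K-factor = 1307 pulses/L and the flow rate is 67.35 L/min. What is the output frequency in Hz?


Frequency = K * Q / 60 (converting L/min to L/s).
f = 1307 * 67.35 / 60
f = 88026.45 / 60
f = 1467.11 Hz

1467.11 Hz


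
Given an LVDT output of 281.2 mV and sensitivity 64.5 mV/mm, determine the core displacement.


Displacement = Vout / sensitivity.
d = 281.2 / 64.5
d = 4.36 mm

4.36 mm


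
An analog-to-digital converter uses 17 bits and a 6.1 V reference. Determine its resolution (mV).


The resolution (LSB) of an ADC is Vref / 2^n.
LSB = 6.1 / 2^17
LSB = 6.1 / 131072
LSB = 4.654e-05 V = 0.04653931 mV

0.04653931 mV


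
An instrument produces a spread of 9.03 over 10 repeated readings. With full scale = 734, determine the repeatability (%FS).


Repeatability = (spread / full scale) * 100%.
R = (9.03 / 734) * 100
R = 1.23 %FS

1.23 %FS


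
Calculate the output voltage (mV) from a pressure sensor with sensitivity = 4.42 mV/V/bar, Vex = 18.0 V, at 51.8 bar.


Output = sensitivity * Vex * P.
Vout = 4.42 * 18.0 * 51.8
Vout = 79.56 * 51.8
Vout = 4121.21 mV

4121.21 mV


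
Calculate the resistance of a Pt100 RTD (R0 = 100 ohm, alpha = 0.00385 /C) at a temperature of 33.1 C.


The RTD equation: Rt = R0 * (1 + alpha * T).
Rt = 100 * (1 + 0.00385 * 33.1)
Rt = 100 * (1 + 0.127435)
Rt = 100 * 1.127435
Rt = 112.743 ohm

112.743 ohm


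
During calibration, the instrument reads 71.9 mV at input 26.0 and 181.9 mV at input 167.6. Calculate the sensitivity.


Sensitivity = (y2 - y1) / (x2 - x1).
S = (181.9 - 71.9) / (167.6 - 26.0)
S = 110.0 / 141.6
S = 0.7768 mV/unit

0.7768 mV/unit


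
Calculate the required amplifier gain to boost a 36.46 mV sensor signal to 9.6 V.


Gain = Vout / Vin (converting to same units).
G = 9.6 V / 36.46 mV
G = 9600.0 mV / 36.46 mV
G = 263.3

263.3


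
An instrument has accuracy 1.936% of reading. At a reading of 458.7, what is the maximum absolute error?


Absolute error = (accuracy% / 100) * reading.
Error = (1.936 / 100) * 458.7
Error = 0.01936 * 458.7
Error = 8.8804

8.8804


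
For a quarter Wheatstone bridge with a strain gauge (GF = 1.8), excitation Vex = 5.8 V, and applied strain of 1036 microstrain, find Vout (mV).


Quarter bridge output: Vout = (GF * epsilon * Vex) / 4.
Vout = (1.8 * 1036e-6 * 5.8) / 4
Vout = 0.01081584 / 4 V
Vout = 0.00270396 V = 2.704 mV

2.704 mV


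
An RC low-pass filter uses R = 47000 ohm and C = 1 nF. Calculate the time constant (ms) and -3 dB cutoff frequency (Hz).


Time constant: tau = R * C.
tau = 47000 * 1.00e-09 = 4.7e-05 s
tau = 0.047 ms
Cutoff frequency: fc = 1 / (2*pi*R*C).
fc = 1 / (2*pi*4.7e-05) = 3386.28 Hz

tau = 0.047 ms, fc = 3386.28 Hz


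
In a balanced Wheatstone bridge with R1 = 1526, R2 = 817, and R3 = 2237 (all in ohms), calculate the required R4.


At balance: R1*R4 = R2*R3, so R4 = R2*R3/R1.
R4 = 817 * 2237 / 1526
R4 = 1827629 / 1526
R4 = 1197.66 ohm

1197.66 ohm


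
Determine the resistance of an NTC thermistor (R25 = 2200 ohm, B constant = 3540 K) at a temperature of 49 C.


NTC thermistor equation: Rt = R25 * exp(B * (1/T - 1/T25)).
T in Kelvin: 322.15 K, T25 = 298.15 K
1/T - 1/T25 = 1/322.15 - 1/298.15 = -0.00024987
B * (1/T - 1/T25) = 3540 * -0.00024987 = -0.8845
Rt = 2200 * exp(-0.8845) = 908.4 ohm

908.4 ohm


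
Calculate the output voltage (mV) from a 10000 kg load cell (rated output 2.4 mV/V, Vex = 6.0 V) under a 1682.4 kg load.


Vout = rated_output * Vex * (load / capacity).
Vout = 2.4 * 6.0 * (1682.4 / 10000)
Vout = 2.4 * 6.0 * 0.16824
Vout = 2.423 mV

2.423 mV


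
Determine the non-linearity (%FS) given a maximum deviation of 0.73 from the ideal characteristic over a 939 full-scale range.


Linearity error = (max deviation / full scale) * 100%.
Linearity = (0.73 / 939) * 100
Linearity = 0.078 %FS

0.078 %FS


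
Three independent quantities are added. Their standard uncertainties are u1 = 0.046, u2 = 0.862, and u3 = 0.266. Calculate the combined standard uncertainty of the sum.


For a sum of independent quantities, uc = sqrt(u1^2 + u2^2 + u3^2).
uc = sqrt(0.046^2 + 0.862^2 + 0.266^2)
uc = sqrt(0.002116 + 0.743044 + 0.070756)
uc = 0.9033

0.9033


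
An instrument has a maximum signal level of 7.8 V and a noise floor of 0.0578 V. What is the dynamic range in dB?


Dynamic range = 20 * log10(Vmax / Vnoise).
DR = 20 * log10(7.8 / 0.0578)
DR = 20 * log10(134.95)
DR = 42.6 dB

42.6 dB


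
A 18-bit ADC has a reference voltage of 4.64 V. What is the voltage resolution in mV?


The resolution (LSB) of an ADC is Vref / 2^n.
LSB = 4.64 / 2^18
LSB = 4.64 / 262144
LSB = 1.77e-05 V = 0.0177002 mV

0.0177002 mV


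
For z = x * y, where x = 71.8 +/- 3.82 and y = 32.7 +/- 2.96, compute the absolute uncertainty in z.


For a product z = x*y, the relative uncertainty is:
uz/z = sqrt((ux/x)^2 + (uy/y)^2)
Relative uncertainties: ux/x = 3.82/71.8 = 0.053203
uy/y = 2.96/32.7 = 0.09052
z = 71.8 * 32.7 = 2347.9
uz = 2347.9 * sqrt(0.053203^2 + 0.09052^2) = 246.519

246.519


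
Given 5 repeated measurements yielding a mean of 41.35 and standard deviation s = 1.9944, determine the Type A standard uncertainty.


The standard uncertainty for Type A evaluation is u = s / sqrt(n).
u = 1.9944 / sqrt(5)
u = 1.9944 / 2.2361
u = 0.8919

0.8919


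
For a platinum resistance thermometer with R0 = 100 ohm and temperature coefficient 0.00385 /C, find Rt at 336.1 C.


The RTD equation: Rt = R0 * (1 + alpha * T).
Rt = 100 * (1 + 0.00385 * 336.1)
Rt = 100 * (1 + 1.293985)
Rt = 100 * 2.293985
Rt = 229.399 ohm

229.399 ohm


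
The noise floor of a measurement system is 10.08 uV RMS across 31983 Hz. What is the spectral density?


Noise spectral density = Vrms / sqrt(BW).
NSD = 10.08 / sqrt(31983)
NSD = 10.08 / 178.8379
NSD = 0.0564 uV/sqrt(Hz)

0.0564 uV/sqrt(Hz)


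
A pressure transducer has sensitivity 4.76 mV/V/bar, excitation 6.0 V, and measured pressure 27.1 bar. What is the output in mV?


Output = sensitivity * Vex * P.
Vout = 4.76 * 6.0 * 27.1
Vout = 28.56 * 27.1
Vout = 773.98 mV

773.98 mV


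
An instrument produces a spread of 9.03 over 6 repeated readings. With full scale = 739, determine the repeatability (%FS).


Repeatability = (spread / full scale) * 100%.
R = (9.03 / 739) * 100
R = 1.222 %FS

1.222 %FS


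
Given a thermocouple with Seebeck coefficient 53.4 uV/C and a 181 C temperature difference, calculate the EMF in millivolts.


The thermocouple output V = sensitivity * dT.
V = 53.4 uV/C * 181 C
V = 9665.4 uV
V = 9.665 mV

9.665 mV


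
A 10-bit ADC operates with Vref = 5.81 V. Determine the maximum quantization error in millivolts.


The maximum quantization error is +/- LSB/2.
LSB = Vref / 2^n = 5.81 / 1024 = 0.00567383 V
Max error = LSB / 2 = 0.00567383 / 2 = 0.00283691 V
Max error = 2.8369 mV

2.8369 mV


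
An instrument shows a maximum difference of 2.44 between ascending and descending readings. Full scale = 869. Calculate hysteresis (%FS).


Hysteresis = (max difference / full scale) * 100%.
H = (2.44 / 869) * 100
H = 0.281 %FS

0.281 %FS


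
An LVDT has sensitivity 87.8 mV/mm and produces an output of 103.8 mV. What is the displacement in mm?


Displacement = Vout / sensitivity.
d = 103.8 / 87.8
d = 1.182 mm

1.182 mm


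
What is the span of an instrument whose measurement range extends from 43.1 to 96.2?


Span = upper range - lower range.
Span = 96.2 - (43.1)
Span = 53.1

53.1


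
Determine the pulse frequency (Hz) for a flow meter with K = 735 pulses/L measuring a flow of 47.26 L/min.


Frequency = K * Q / 60 (converting L/min to L/s).
f = 735 * 47.26 / 60
f = 34736.1 / 60
f = 578.93 Hz

578.93 Hz


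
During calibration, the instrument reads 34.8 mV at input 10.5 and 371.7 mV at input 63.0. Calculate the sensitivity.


Sensitivity = (y2 - y1) / (x2 - x1).
S = (371.7 - 34.8) / (63.0 - 10.5)
S = 336.9 / 52.5
S = 6.4171 mV/unit

6.4171 mV/unit


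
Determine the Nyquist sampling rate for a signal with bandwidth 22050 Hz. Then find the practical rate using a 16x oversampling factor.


By Nyquist theorem, fs_min = 2 * fmax.
fs_min = 2 * 22050 = 44100 Hz
Practical rate = 16 * fs_min = 16 * 44100 = 705600 Hz

fs_min = 44100 Hz, fs_practical = 705600 Hz


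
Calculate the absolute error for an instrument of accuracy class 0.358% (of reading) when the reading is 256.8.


Absolute error = (accuracy% / 100) * reading.
Error = (0.358 / 100) * 256.8
Error = 0.00358 * 256.8
Error = 0.9193

0.9193


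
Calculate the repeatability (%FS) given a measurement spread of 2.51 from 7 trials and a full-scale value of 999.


Repeatability = (spread / full scale) * 100%.
R = (2.51 / 999) * 100
R = 0.251 %FS

0.251 %FS


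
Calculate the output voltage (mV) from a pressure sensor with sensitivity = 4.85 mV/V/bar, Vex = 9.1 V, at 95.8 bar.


Output = sensitivity * Vex * P.
Vout = 4.85 * 9.1 * 95.8
Vout = 44.135 * 95.8
Vout = 4228.13 mV

4228.13 mV


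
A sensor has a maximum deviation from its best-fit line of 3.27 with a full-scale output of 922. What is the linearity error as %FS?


Linearity error = (max deviation / full scale) * 100%.
Linearity = (3.27 / 922) * 100
Linearity = 0.355 %FS

0.355 %FS


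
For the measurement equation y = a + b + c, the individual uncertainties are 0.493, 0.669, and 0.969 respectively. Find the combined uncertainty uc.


For a sum of independent quantities, uc = sqrt(u1^2 + u2^2 + u3^2).
uc = sqrt(0.493^2 + 0.669^2 + 0.969^2)
uc = sqrt(0.243049 + 0.447561 + 0.938961)
uc = 1.2765

1.2765


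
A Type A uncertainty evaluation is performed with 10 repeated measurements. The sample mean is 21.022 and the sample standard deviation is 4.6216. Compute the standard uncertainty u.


The standard uncertainty for Type A evaluation is u = s / sqrt(n).
u = 4.6216 / sqrt(10)
u = 4.6216 / 3.1623
u = 1.4615

1.4615


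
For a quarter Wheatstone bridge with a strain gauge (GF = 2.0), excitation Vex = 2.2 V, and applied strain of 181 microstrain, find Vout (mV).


Quarter bridge output: Vout = (GF * epsilon * Vex) / 4.
Vout = (2.0 * 181e-6 * 2.2) / 4
Vout = 0.0007964 / 4 V
Vout = 0.0001991 V = 0.1991 mV

0.1991 mV


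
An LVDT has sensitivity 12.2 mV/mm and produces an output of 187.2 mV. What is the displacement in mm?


Displacement = Vout / sensitivity.
d = 187.2 / 12.2
d = 15.344 mm

15.344 mm


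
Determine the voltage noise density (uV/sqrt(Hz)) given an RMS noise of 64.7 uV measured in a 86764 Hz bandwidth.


Noise spectral density = Vrms / sqrt(BW).
NSD = 64.7 / sqrt(86764)
NSD = 64.7 / 294.5573
NSD = 0.2197 uV/sqrt(Hz)

0.2197 uV/sqrt(Hz)


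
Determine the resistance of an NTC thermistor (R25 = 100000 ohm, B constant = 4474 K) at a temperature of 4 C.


NTC thermistor equation: Rt = R25 * exp(B * (1/T - 1/T25)).
T in Kelvin: 277.15 K, T25 = 298.15 K
1/T - 1/T25 = 1/277.15 - 1/298.15 = 0.00025414
B * (1/T - 1/T25) = 4474 * 0.00025414 = 1.137
Rt = 100000 * exp(1.137) = 311744.4 ohm

311744.4 ohm


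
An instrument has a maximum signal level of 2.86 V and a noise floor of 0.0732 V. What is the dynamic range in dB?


Dynamic range = 20 * log10(Vmax / Vnoise).
DR = 20 * log10(2.86 / 0.0732)
DR = 20 * log10(39.07)
DR = 31.84 dB

31.84 dB


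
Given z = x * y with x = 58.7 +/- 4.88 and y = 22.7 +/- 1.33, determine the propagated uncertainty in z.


For a product z = x*y, the relative uncertainty is:
uz/z = sqrt((ux/x)^2 + (uy/y)^2)
Relative uncertainties: ux/x = 4.88/58.7 = 0.083135
uy/y = 1.33/22.7 = 0.05859
z = 58.7 * 22.7 = 1332.5
uz = 1332.5 * sqrt(0.083135^2 + 0.05859^2) = 135.523

135.523


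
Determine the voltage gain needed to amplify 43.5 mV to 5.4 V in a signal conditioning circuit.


Gain = Vout / Vin (converting to same units).
G = 5.4 V / 43.5 mV
G = 5400.0 mV / 43.5 mV
G = 124.14

124.14


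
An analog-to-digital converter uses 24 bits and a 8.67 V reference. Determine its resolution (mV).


The resolution (LSB) of an ADC is Vref / 2^n.
LSB = 8.67 / 2^24
LSB = 8.67 / 16777216
LSB = 5.2e-07 V = 0.00051677 mV

0.00051677 mV


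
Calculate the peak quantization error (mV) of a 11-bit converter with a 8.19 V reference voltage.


The maximum quantization error is +/- LSB/2.
LSB = Vref / 2^n = 8.19 / 2048 = 0.00399902 V
Max error = LSB / 2 = 0.00399902 / 2 = 0.00199951 V
Max error = 1.9995 mV

1.9995 mV


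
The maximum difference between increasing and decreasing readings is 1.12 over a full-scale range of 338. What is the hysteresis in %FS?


Hysteresis = (max difference / full scale) * 100%.
H = (1.12 / 338) * 100
H = 0.331 %FS

0.331 %FS


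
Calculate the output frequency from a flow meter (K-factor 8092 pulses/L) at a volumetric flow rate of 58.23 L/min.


Frequency = K * Q / 60 (converting L/min to L/s).
f = 8092 * 58.23 / 60
f = 471197.16 / 60
f = 7853.29 Hz

7853.29 Hz


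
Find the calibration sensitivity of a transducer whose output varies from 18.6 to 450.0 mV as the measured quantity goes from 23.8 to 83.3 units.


Sensitivity = (y2 - y1) / (x2 - x1).
S = (450.0 - 18.6) / (83.3 - 23.8)
S = 431.4 / 59.5
S = 7.2504 mV/unit

7.2504 mV/unit


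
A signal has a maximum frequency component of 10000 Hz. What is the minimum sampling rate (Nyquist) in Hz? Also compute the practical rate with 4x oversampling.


By Nyquist theorem, fs_min = 2 * fmax.
fs_min = 2 * 10000 = 20000 Hz
Practical rate = 4 * fs_min = 4 * 20000 = 80000 Hz

fs_min = 20000 Hz, fs_practical = 80000 Hz


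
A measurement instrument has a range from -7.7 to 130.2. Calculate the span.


Span = upper range - lower range.
Span = 130.2 - (-7.7)
Span = 137.9

137.9


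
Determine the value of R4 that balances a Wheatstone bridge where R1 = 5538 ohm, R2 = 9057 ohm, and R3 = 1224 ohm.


At balance: R1*R4 = R2*R3, so R4 = R2*R3/R1.
R4 = 9057 * 1224 / 5538
R4 = 11085768 / 5538
R4 = 2001.76 ohm

2001.76 ohm


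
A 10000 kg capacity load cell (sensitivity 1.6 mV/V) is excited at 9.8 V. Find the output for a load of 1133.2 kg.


Vout = rated_output * Vex * (load / capacity).
Vout = 1.6 * 9.8 * (1133.2 / 10000)
Vout = 1.6 * 9.8 * 0.11332
Vout = 1.777 mV

1.777 mV


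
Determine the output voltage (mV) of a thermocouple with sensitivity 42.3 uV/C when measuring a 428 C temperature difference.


The thermocouple output V = sensitivity * dT.
V = 42.3 uV/C * 428 C
V = 18104.4 uV
V = 18.104 mV

18.104 mV


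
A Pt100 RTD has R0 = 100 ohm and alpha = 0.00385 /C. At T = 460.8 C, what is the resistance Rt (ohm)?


The RTD equation: Rt = R0 * (1 + alpha * T).
Rt = 100 * (1 + 0.00385 * 460.8)
Rt = 100 * (1 + 1.77408)
Rt = 100 * 2.77408
Rt = 277.408 ohm

277.408 ohm


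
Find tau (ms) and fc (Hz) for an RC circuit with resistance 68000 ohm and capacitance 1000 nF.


Time constant: tau = R * C.
tau = 68000 * 1.00e-06 = 0.068 s
tau = 68.0 ms
Cutoff frequency: fc = 1 / (2*pi*R*C).
fc = 1 / (2*pi*0.068) = 2.34 Hz

tau = 68.0 ms, fc = 2.34 Hz


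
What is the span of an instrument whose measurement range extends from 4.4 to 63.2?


Span = upper range - lower range.
Span = 63.2 - (4.4)
Span = 58.8

58.8


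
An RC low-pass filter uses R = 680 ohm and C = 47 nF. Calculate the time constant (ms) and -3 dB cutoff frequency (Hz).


Time constant: tau = R * C.
tau = 680 * 4.70e-08 = 3.196e-05 s
tau = 0.032 ms
Cutoff frequency: fc = 1 / (2*pi*R*C).
fc = 1 / (2*pi*3.196e-05) = 4979.82 Hz

tau = 0.032 ms, fc = 4979.82 Hz


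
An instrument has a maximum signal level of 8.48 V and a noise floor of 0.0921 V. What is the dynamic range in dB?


Dynamic range = 20 * log10(Vmax / Vnoise).
DR = 20 * log10(8.48 / 0.0921)
DR = 20 * log10(92.07)
DR = 39.28 dB

39.28 dB


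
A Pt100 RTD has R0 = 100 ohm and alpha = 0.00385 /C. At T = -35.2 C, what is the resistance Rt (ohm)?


The RTD equation: Rt = R0 * (1 + alpha * T).
Rt = 100 * (1 + 0.00385 * -35.2)
Rt = 100 * (1 + -0.13552)
Rt = 100 * 0.86448
Rt = 86.448 ohm

86.448 ohm


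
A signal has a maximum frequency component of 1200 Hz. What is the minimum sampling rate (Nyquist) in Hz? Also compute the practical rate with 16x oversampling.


By Nyquist theorem, fs_min = 2 * fmax.
fs_min = 2 * 1200 = 2400 Hz
Practical rate = 16 * fs_min = 16 * 2400 = 38400 Hz

fs_min = 2400 Hz, fs_practical = 38400 Hz


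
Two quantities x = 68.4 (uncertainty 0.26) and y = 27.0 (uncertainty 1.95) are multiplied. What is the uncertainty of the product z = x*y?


For a product z = x*y, the relative uncertainty is:
uz/z = sqrt((ux/x)^2 + (uy/y)^2)
Relative uncertainties: ux/x = 0.26/68.4 = 0.003801
uy/y = 1.95/27.0 = 0.072222
z = 68.4 * 27.0 = 1846.8
uz = 1846.8 * sqrt(0.003801^2 + 0.072222^2) = 133.565

133.565


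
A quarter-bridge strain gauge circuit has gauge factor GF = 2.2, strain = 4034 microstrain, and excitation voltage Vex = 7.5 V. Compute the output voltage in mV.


Quarter bridge output: Vout = (GF * epsilon * Vex) / 4.
Vout = (2.2 * 4034e-6 * 7.5) / 4
Vout = 0.066561 / 4 V
Vout = 0.01664025 V = 16.6403 mV

16.6403 mV


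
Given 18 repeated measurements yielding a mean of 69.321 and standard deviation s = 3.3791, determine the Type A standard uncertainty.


The standard uncertainty for Type A evaluation is u = s / sqrt(n).
u = 3.3791 / sqrt(18)
u = 3.3791 / 4.2426
u = 0.7965

0.7965


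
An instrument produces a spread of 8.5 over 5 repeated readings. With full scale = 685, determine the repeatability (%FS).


Repeatability = (spread / full scale) * 100%.
R = (8.5 / 685) * 100
R = 1.241 %FS

1.241 %FS


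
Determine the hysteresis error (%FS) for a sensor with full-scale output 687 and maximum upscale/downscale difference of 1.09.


Hysteresis = (max difference / full scale) * 100%.
H = (1.09 / 687) * 100
H = 0.159 %FS

0.159 %FS


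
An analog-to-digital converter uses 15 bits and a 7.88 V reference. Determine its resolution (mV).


The resolution (LSB) of an ADC is Vref / 2^n.
LSB = 7.88 / 2^15
LSB = 7.88 / 32768
LSB = 0.00024048 V = 0.24047852 mV

0.24047852 mV


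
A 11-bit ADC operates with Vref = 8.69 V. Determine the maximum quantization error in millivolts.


The maximum quantization error is +/- LSB/2.
LSB = Vref / 2^n = 8.69 / 2048 = 0.00424316 V
Max error = LSB / 2 = 0.00424316 / 2 = 0.00212158 V
Max error = 2.1216 mV

2.1216 mV


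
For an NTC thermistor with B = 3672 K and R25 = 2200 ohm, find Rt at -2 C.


NTC thermistor equation: Rt = R25 * exp(B * (1/T - 1/T25)).
T in Kelvin: 271.15 K, T25 = 298.15 K
1/T - 1/T25 = 1/271.15 - 1/298.15 = 0.00033398
B * (1/T - 1/T25) = 3672 * 0.00033398 = 1.2264
Rt = 2200 * exp(1.2264) = 7499.4 ohm

7499.4 ohm


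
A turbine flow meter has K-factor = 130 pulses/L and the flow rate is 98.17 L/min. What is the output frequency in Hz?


Frequency = K * Q / 60 (converting L/min to L/s).
f = 130 * 98.17 / 60
f = 12762.1 / 60
f = 212.7 Hz

212.7 Hz


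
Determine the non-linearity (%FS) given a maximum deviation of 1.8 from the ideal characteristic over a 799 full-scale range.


Linearity error = (max deviation / full scale) * 100%.
Linearity = (1.8 / 799) * 100
Linearity = 0.225 %FS

0.225 %FS


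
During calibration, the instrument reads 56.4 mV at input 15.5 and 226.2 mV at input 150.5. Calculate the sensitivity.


Sensitivity = (y2 - y1) / (x2 - x1).
S = (226.2 - 56.4) / (150.5 - 15.5)
S = 169.8 / 135.0
S = 1.2578 mV/unit

1.2578 mV/unit


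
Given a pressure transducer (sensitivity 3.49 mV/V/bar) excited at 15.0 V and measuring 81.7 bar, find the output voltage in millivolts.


Output = sensitivity * Vex * P.
Vout = 3.49 * 15.0 * 81.7
Vout = 52.35 * 81.7
Vout = 4276.99 mV

4276.99 mV


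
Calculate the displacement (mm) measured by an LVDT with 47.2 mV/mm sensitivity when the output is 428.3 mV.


Displacement = Vout / sensitivity.
d = 428.3 / 47.2
d = 9.074 mm

9.074 mm


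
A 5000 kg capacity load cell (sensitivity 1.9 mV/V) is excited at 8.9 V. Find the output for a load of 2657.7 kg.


Vout = rated_output * Vex * (load / capacity).
Vout = 1.9 * 8.9 * (2657.7 / 5000)
Vout = 1.9 * 8.9 * 0.53154
Vout = 8.988 mV

8.988 mV


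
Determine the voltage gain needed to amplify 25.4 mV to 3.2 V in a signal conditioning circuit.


Gain = Vout / Vin (converting to same units).
G = 3.2 V / 25.4 mV
G = 3200.0 mV / 25.4 mV
G = 125.98

125.98


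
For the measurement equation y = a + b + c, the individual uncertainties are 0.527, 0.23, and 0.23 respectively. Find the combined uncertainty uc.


For a sum of independent quantities, uc = sqrt(u1^2 + u2^2 + u3^2).
uc = sqrt(0.527^2 + 0.23^2 + 0.23^2)
uc = sqrt(0.277729 + 0.0529 + 0.0529)
uc = 0.6193

0.6193


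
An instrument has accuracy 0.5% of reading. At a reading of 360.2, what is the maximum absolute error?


Absolute error = (accuracy% / 100) * reading.
Error = (0.5 / 100) * 360.2
Error = 0.005 * 360.2
Error = 1.801

1.801


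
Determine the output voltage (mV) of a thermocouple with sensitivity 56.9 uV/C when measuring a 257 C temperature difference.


The thermocouple output V = sensitivity * dT.
V = 56.9 uV/C * 257 C
V = 14623.3 uV
V = 14.623 mV

14.623 mV


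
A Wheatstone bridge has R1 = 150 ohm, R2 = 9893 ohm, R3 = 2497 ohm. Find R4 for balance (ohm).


At balance: R1*R4 = R2*R3, so R4 = R2*R3/R1.
R4 = 9893 * 2497 / 150
R4 = 24702821 / 150
R4 = 164685.47 ohm

164685.47 ohm


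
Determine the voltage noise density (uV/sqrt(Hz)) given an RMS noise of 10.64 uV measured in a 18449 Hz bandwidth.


Noise spectral density = Vrms / sqrt(BW).
NSD = 10.64 / sqrt(18449)
NSD = 10.64 / 135.8271
NSD = 0.0783 uV/sqrt(Hz)

0.0783 uV/sqrt(Hz)


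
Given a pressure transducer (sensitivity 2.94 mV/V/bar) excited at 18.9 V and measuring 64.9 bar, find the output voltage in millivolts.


Output = sensitivity * Vex * P.
Vout = 2.94 * 18.9 * 64.9
Vout = 55.566 * 64.9
Vout = 3606.23 mV

3606.23 mV


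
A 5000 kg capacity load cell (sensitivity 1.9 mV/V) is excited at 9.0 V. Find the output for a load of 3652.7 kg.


Vout = rated_output * Vex * (load / capacity).
Vout = 1.9 * 9.0 * (3652.7 / 5000)
Vout = 1.9 * 9.0 * 0.73054
Vout = 12.492 mV

12.492 mV


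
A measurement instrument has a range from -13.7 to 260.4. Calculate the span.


Span = upper range - lower range.
Span = 260.4 - (-13.7)
Span = 274.1

274.1
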